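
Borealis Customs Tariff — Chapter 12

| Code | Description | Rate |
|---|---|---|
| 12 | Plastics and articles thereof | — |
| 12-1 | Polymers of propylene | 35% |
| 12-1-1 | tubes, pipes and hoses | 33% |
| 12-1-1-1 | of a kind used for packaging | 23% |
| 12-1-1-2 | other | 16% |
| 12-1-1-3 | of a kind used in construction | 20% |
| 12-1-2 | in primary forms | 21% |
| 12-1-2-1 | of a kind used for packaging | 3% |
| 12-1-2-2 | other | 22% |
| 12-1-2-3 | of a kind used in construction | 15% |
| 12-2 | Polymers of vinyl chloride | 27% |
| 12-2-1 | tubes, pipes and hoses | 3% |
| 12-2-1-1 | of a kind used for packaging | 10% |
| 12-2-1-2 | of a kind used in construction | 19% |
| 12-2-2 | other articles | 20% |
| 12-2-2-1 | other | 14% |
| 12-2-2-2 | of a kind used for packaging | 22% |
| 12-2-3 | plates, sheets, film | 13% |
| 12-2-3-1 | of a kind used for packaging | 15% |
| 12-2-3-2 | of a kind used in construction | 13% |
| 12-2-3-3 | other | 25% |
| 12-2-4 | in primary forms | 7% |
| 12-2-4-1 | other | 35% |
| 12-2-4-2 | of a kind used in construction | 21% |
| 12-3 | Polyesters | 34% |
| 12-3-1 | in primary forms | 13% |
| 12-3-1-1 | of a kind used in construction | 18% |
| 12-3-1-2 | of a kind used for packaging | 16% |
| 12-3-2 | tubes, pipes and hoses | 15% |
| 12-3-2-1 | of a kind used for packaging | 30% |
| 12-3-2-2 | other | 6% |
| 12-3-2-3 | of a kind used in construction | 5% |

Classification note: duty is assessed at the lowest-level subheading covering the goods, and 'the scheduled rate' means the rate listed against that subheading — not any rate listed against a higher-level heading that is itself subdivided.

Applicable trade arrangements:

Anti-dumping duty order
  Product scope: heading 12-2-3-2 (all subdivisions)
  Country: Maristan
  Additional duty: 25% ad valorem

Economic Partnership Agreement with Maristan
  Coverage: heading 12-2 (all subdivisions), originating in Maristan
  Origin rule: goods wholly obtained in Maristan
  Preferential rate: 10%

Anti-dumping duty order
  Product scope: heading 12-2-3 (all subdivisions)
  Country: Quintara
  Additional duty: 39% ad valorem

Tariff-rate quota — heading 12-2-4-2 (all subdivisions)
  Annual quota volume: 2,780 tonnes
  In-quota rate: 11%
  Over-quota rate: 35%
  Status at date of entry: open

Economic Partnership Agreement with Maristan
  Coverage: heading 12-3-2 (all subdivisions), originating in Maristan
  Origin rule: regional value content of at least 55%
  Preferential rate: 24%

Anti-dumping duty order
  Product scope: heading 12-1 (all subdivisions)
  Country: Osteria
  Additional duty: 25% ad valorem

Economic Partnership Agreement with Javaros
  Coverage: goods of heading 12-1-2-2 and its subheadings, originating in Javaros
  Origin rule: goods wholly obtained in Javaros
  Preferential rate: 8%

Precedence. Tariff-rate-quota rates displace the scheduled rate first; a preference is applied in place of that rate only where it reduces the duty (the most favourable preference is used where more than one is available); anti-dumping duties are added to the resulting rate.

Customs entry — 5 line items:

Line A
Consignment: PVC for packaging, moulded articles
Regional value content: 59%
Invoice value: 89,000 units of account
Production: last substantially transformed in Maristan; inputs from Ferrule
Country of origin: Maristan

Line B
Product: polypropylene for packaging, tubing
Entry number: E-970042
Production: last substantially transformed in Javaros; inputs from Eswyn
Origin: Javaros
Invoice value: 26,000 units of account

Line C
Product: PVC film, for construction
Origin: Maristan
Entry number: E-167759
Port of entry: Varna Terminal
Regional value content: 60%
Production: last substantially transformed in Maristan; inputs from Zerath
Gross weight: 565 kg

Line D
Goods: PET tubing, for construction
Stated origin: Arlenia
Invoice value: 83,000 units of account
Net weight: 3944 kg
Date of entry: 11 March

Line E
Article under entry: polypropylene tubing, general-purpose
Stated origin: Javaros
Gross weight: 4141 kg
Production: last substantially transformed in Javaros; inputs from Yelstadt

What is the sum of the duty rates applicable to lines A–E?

104%

Line A: PVC → 12-2; moulded articles → 12-2-2; for packaging → 12-2-2-2. Scheduled 22%. Maristan agreement on 12-2: not wholly obtained; Maristan agreement on 12-3-2: 12-2-2-2 not covered. → 22%.
Line B: polypropylene → 12-1; tubing → 12-1-1; for packaging → 12-1-1-1. Scheduled 23%. Javaros agreement on 12-1-2-2: 12-1-1-1 not covered. → 23%.
Line C: PVC → 12-2; film → 12-2-3; for construction → 12-2-3-2. Scheduled 13%. Maristan agreement on 12-2: not wholly obtained; Maristan agreement on 12-3-2: 12-2-3-2 not covered; anti-dumping (Maristan, 12-2-3-2): +25%; total 13% + 25% = 38%. → 38%.
Line D: PET → 12-3; tubing → 12-3-2; for construction → 12-3-2-3. Scheduled 5%. No special measure applies. → 5%.
Line E: polypropylene → 12-1; tubing → 12-1-1; general-purpose → 12-1-1-2. Scheduled 16%. Javaros agreement on 12-1-2-2: 12-1-1-2 not covered. → 16%.
Sum: 22% + 23% + 38% + 5% + 16% = 104%.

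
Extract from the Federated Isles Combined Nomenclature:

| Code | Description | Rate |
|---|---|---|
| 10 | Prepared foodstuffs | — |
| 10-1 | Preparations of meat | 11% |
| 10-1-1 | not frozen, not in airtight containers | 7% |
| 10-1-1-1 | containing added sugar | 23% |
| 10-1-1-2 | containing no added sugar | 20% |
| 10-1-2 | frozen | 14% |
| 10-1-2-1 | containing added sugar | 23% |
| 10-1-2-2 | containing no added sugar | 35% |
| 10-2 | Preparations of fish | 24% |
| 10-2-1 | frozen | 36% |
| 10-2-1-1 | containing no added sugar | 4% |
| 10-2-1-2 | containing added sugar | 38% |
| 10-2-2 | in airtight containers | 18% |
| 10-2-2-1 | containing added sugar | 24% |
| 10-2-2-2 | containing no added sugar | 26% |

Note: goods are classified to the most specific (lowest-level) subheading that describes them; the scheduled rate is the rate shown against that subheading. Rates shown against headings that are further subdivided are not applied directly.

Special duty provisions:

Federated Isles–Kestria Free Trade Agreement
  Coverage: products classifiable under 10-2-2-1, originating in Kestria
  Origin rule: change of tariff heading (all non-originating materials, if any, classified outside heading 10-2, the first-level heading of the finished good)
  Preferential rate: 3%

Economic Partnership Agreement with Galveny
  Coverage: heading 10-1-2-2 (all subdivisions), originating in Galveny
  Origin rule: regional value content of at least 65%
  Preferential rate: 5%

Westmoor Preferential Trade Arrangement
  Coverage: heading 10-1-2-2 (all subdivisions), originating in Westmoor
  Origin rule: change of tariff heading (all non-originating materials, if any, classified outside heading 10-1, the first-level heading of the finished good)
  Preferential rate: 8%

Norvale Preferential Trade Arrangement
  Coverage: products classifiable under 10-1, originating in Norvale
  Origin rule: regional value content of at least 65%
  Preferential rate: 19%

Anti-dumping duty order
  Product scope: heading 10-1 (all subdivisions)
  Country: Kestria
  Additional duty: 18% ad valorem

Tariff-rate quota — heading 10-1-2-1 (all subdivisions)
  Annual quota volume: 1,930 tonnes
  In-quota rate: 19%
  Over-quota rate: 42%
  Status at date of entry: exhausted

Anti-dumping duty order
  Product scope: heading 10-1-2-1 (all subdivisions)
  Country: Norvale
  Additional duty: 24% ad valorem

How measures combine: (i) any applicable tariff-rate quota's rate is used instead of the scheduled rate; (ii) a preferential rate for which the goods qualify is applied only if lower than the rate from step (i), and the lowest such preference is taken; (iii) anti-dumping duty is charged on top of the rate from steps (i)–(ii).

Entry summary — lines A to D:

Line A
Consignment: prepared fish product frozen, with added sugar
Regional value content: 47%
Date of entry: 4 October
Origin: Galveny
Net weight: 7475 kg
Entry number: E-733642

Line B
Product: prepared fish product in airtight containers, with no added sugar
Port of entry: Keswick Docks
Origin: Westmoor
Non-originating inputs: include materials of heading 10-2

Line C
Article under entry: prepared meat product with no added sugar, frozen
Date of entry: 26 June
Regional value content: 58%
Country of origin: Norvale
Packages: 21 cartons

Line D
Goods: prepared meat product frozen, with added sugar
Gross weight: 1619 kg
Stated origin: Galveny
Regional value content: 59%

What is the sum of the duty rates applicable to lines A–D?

Line A: prepared fish product → 10-2; frozen → 10-2-1; with added sugar → 10-2-1-2. Scheduled 38%. Galveny agreement on 10-1-2-2: 10-2-1-2 not covered. → 38%.
Line B: prepared fish product → 10-2; in airtight containers → 10-2-2; with no added sugar → 10-2-2-2. Scheduled 26%. Westmoor agreement on 10-1-2-2: 10-2-2-2 not covered. → 26%.
Line C: prepared meat product → 10-1; frozen → 10-1-2; with no added sugar → 10-1-2-2. Scheduled 35%. Norvale agreement on 10-1: RVC < 65%. → 35%.
Line D: prepared meat product → 10-1; frozen → 10-1-2; with added sugar → 10-1-2-1. Scheduled 23%. quota on 10-1-2-1 exhausted → over-quota 42%; Galveny agreement on 10-1-2-2: 10-1-2-1 not covered. → 42%.
Sum: 38% + 26% + 35% + 42% = 141%.

141%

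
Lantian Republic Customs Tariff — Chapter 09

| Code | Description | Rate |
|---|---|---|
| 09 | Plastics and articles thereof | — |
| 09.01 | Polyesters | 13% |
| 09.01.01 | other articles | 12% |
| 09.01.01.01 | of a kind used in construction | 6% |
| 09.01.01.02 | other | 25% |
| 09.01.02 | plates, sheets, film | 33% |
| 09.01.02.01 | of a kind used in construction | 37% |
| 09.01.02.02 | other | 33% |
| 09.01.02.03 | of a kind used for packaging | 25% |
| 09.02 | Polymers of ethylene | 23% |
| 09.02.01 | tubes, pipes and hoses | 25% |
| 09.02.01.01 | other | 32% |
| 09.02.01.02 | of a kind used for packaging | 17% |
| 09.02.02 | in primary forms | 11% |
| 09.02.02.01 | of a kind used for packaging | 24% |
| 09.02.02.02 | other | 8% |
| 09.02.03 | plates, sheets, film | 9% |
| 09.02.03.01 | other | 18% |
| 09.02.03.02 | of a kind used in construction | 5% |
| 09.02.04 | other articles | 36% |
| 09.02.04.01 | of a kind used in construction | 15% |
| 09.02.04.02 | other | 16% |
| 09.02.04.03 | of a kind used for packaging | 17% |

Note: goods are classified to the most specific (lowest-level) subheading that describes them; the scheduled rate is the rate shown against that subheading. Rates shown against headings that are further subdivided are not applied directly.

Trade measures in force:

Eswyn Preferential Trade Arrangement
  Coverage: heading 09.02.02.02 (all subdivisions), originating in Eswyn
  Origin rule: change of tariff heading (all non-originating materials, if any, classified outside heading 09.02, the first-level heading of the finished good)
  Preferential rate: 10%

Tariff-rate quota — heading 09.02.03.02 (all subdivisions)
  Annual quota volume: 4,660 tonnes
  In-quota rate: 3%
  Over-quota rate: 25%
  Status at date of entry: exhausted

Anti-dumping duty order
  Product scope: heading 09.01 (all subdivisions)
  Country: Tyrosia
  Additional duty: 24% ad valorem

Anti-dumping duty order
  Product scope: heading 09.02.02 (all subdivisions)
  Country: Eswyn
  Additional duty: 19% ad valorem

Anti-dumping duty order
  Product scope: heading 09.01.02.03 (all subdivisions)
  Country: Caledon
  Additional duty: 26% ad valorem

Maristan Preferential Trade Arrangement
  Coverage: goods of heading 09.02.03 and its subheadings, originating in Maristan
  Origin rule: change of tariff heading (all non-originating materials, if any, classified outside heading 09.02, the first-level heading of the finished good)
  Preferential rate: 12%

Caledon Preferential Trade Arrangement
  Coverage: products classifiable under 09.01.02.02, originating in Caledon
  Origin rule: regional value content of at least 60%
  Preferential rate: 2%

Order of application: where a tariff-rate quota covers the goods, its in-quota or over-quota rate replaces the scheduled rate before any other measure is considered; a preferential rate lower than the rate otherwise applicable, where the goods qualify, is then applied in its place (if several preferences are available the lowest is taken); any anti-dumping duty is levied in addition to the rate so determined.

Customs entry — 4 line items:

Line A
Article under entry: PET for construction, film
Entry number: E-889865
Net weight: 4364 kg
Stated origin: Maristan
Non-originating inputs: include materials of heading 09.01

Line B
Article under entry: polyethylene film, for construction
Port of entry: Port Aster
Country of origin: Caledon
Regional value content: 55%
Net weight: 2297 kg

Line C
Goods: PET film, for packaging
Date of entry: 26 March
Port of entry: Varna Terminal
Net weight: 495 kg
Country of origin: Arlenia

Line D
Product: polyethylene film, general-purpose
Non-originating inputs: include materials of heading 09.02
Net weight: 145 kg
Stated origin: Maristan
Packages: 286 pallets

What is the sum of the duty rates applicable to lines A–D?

Line A: PET → 09.01; film → 09.01.02; for construction → 09.01.02.01. Scheduled 37%. Maristan agreement on 09.02.03: 09.01.02.01 not covered. → 37%.
Line B: polyethylene → 09.02; film → 09.02.03; for construction → 09.02.03.02. Scheduled 5%. quota on 09.02.03.02 exhausted → over-quota 25%; Caledon agreement on 09.01.02.02: 09.02.03.02 not covered. → 25%.
Line C: PET → 09.01; film → 09.01.02; for packaging → 09.01.02.03. Scheduled 25%. No special measure applies. → 25%.
Line D: polyethylene → 09.02; film → 09.02.03; general-purpose → 09.02.03.01. Scheduled 18%. Maristan agreement on 09.02.03: CTH not met. → 18%.
Sum: 37% + 25% + 25% + 18% = 105%.

105%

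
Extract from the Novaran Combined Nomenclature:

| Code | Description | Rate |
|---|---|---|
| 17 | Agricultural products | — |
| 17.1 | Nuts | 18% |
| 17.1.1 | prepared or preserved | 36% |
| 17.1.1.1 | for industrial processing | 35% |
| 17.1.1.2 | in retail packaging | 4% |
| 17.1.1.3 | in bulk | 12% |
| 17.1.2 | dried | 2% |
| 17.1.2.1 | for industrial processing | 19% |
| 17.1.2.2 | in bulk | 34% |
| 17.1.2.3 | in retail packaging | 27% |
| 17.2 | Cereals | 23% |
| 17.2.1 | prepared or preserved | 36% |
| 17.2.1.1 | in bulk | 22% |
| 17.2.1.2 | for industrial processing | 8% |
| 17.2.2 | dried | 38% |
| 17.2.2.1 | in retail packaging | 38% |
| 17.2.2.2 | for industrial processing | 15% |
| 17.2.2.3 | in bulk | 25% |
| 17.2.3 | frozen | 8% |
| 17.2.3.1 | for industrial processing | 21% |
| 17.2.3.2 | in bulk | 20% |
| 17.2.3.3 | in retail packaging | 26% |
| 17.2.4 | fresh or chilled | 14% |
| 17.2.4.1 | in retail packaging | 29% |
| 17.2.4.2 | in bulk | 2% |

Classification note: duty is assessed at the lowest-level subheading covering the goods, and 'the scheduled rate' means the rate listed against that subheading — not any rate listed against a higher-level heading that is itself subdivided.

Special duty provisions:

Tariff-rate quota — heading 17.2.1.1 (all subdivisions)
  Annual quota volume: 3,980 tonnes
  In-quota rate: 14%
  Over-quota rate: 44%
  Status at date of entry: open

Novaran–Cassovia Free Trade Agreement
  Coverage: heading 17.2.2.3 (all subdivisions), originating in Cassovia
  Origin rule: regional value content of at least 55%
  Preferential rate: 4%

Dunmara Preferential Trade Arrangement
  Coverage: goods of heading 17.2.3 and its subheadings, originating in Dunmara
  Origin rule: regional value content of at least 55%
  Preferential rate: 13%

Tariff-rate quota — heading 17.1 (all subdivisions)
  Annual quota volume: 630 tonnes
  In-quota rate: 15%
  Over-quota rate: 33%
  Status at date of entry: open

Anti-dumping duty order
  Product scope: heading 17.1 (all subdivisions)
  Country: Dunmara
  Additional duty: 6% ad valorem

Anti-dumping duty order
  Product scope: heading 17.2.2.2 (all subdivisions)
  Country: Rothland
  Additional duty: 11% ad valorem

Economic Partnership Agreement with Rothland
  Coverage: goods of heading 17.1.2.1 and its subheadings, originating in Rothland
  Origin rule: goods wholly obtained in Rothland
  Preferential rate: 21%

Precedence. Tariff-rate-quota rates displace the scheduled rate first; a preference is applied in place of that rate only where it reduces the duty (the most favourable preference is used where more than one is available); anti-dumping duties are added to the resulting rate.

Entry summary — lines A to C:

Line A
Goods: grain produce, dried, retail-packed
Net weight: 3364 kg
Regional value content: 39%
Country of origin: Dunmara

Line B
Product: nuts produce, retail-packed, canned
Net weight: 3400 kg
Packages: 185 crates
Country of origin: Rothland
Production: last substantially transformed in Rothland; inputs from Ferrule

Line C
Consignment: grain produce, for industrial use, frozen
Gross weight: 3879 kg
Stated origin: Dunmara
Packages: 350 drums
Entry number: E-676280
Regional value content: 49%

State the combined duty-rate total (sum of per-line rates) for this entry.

Line A: grain → 17.2; dried → 17.2.2; retail-packed → 17.2.2.1. Scheduled 38%. Dunmara agreement on 17.2.3: 17.2.2.1 not covered. → 38%.
Line B: nuts → 17.1; canned → 17.1.1; retail-packed → 17.1.1.2. Scheduled 4%. quota on 17.1 open → in-quota 15%; Rothland agreement on 17.1.2.1: 17.1.1.2 not covered. → 15%.
Line C: grain → 17.2; frozen → 17.2.3; for industrial use → 17.2.3.1. Scheduled 21%. Dunmara agreement on 17.2.3: RVC < 55%. → 21%.
Sum: 38% + 15% + 21% = 74%.

74%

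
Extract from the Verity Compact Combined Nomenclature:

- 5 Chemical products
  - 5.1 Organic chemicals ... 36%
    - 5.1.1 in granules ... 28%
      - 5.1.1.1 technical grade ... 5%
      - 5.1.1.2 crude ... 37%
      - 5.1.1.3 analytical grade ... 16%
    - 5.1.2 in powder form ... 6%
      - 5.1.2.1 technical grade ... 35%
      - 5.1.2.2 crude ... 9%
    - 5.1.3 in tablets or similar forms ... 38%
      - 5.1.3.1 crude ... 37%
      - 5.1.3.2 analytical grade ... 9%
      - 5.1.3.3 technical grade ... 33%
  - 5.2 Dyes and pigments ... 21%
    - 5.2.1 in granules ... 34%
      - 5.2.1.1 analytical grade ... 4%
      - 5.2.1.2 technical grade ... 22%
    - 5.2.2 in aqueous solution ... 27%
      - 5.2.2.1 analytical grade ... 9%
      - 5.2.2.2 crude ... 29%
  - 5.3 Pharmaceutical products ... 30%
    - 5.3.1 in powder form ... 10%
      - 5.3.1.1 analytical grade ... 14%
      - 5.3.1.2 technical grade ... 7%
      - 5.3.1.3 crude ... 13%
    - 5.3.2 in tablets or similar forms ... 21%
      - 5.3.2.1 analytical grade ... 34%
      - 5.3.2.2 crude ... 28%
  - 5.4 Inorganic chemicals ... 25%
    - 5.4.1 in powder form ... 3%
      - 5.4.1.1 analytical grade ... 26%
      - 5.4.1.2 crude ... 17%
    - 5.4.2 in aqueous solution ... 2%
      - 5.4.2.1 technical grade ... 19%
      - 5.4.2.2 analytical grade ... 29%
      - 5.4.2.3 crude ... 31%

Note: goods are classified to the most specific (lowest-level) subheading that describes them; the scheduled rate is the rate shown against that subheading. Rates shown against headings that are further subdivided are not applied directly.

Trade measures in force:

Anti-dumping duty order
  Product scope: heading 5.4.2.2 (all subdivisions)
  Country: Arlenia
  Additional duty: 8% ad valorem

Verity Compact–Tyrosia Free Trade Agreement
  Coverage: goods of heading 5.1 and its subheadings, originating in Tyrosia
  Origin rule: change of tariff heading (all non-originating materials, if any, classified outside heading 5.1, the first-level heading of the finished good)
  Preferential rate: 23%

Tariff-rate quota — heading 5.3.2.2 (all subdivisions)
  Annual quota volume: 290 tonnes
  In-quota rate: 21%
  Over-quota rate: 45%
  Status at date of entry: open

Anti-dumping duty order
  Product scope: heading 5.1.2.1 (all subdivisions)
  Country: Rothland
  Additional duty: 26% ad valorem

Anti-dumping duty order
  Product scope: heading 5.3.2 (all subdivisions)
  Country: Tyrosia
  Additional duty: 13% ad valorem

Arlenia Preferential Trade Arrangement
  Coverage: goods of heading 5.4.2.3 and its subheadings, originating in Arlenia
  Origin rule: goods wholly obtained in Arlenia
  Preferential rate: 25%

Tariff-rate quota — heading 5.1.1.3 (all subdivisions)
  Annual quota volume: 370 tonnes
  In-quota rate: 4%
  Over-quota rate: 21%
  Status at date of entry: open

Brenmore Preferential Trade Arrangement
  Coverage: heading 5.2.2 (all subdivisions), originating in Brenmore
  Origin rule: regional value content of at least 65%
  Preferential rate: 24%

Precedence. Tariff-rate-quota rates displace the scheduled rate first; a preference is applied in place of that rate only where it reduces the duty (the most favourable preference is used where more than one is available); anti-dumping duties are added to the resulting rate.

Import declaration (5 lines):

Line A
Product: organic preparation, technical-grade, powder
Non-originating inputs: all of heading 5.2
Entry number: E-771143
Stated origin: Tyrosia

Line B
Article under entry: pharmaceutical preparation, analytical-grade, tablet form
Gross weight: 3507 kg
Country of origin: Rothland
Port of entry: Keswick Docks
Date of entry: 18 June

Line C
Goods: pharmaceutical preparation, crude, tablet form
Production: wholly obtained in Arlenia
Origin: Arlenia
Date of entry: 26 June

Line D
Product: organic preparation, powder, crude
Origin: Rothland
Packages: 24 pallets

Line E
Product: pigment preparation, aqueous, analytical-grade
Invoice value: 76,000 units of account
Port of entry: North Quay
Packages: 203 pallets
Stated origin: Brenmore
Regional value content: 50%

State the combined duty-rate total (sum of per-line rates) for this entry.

Line A: organic → 5.1; powder → 5.1.2; technical-grade → 5.1.2.1. Scheduled 35%. Tyrosia agreement on 5.1: CTH met → 23% available; preferential 23%. → 23%.
Line B: pharmaceutical → 5.3; tablet form → 5.3.2; analytical-grade → 5.3.2.1. Scheduled 34%. No special measure applies. → 34%.
Line C: pharmaceutical → 5.3; tablet form → 5.3.2; crude → 5.3.2.2. Scheduled 28%. quota on 5.3.2.2 open → in-quota 21%; Arlenia agreement on 5.4.2.3: 5.3.2.2 not covered. → 21%.
Line D: organic → 5.1; powder → 5.1.2; crude → 5.1.2.2. Scheduled 9%. No special measure applies. → 9%.
Line E: pigment → 5.2; aqueous → 5.2.2; analytical-grade → 5.2.2.1. Scheduled 9%. Brenmore agreement on 5.2.2: RVC < 65%. → 9%.
Sum: 23% + 34% + 21% + 9% + 9% = 96%.

96%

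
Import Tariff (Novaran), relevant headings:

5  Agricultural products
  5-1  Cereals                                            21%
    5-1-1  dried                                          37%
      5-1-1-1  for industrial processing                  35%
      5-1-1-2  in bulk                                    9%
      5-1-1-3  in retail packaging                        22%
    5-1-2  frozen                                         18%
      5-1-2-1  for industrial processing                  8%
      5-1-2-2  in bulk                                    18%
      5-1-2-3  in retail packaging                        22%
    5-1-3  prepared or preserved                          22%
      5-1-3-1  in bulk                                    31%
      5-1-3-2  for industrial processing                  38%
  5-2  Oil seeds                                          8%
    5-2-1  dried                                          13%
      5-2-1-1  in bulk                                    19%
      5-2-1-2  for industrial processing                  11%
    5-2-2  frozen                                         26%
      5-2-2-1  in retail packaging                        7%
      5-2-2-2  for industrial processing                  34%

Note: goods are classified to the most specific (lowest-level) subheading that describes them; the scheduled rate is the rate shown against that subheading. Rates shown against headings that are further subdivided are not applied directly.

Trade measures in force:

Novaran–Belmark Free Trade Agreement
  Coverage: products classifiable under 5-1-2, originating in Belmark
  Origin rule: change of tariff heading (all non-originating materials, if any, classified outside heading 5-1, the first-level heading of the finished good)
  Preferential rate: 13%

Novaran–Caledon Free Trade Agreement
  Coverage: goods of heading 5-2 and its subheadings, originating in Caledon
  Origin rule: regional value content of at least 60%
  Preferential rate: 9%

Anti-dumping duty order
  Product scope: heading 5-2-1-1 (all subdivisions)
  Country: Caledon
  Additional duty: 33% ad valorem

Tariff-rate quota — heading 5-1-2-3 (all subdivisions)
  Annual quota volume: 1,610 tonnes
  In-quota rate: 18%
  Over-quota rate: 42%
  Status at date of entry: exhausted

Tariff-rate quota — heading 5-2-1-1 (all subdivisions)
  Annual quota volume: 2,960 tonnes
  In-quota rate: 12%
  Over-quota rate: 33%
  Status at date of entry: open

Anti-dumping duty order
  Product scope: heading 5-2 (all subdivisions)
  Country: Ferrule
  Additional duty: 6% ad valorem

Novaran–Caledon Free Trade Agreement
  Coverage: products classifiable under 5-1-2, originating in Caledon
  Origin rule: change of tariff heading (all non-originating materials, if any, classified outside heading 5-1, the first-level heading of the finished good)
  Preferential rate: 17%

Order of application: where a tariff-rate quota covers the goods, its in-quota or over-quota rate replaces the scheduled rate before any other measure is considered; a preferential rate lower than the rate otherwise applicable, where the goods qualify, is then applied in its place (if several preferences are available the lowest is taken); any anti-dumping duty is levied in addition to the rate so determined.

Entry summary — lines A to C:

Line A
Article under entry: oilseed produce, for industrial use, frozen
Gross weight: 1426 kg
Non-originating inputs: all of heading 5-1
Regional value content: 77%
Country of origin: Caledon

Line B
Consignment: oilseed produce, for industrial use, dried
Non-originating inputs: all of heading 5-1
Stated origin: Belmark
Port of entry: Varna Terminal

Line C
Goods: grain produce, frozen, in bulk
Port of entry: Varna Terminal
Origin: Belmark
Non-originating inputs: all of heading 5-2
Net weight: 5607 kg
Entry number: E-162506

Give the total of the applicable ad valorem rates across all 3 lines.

Line A: oilseed → 5-2; frozen → 5-2-2; for industrial use → 5-2-2-2. Scheduled 34%. Caledon agreement on 5-2: RVC ≥ 60% → 9% available; Caledon agreement on 5-1-2: 5-2-2-2 not covered; preferential 9%. → 9%.
Line B: oilseed → 5-2; dried → 5-2-1; for industrial use → 5-2-1-2. Scheduled 11%. Belmark agreement on 5-1-2: 5-2-1-2 not covered. → 11%.
Line C: grain → 5-1; frozen → 5-1-2; in bulk → 5-1-2-2. Scheduled 18%. Belmark agreement on 5-1-2: CTH met → 13% available; preferential 13%. → 13%.
Sum: 9% + 11% + 13% = 33%.

33%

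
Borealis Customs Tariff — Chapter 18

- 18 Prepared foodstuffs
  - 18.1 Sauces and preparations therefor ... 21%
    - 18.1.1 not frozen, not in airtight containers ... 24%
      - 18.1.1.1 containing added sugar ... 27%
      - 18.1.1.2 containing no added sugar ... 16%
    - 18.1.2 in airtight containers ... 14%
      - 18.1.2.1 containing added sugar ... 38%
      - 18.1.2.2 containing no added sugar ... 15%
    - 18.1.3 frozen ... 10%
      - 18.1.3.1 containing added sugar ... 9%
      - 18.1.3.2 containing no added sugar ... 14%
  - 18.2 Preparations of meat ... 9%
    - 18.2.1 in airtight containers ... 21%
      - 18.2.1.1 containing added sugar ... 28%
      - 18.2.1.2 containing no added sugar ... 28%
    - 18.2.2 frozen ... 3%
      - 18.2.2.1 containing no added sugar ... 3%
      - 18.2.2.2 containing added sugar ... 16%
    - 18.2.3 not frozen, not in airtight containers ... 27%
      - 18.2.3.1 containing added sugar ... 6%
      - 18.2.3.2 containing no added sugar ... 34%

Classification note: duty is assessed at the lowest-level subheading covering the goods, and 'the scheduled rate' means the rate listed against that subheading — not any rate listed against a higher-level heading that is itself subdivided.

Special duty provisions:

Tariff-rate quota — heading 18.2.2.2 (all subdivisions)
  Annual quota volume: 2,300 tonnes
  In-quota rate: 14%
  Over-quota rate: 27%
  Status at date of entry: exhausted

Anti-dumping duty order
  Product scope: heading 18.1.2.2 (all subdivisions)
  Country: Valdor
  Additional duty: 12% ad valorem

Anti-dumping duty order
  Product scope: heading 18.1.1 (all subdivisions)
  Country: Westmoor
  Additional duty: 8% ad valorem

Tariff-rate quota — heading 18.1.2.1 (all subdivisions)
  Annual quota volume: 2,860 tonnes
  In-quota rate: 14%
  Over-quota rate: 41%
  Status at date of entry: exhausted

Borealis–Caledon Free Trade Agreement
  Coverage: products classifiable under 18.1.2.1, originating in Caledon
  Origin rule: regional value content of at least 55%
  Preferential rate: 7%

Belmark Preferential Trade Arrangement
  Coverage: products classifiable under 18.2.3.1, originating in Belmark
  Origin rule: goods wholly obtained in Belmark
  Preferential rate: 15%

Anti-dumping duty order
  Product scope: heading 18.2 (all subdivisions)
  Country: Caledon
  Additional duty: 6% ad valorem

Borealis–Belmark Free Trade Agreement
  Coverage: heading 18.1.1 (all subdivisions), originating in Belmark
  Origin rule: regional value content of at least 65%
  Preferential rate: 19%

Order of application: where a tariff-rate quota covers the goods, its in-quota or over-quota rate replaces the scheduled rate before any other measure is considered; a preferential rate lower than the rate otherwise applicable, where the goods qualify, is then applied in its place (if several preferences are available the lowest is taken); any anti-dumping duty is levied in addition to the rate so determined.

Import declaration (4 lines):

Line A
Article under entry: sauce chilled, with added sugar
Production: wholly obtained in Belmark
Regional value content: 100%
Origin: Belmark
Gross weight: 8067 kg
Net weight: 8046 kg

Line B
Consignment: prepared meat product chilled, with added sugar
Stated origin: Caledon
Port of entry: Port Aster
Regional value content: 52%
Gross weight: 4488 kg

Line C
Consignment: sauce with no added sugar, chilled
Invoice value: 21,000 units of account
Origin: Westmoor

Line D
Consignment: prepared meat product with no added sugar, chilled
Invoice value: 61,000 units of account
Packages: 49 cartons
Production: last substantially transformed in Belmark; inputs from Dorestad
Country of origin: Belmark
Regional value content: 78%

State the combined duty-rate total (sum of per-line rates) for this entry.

Line A: sauce → 18.1; chilled → 18.1.1; with added sugar → 18.1.1.1. Scheduled 27%. Belmark agreement on 18.2.3.1: 18.1.1.1 not covered; Belmark agreement on 18.1.1: RVC ≥ 65% → 19% available; preferential 19%. → 19%.
Line B: prepared meat product → 18.2; chilled → 18.2.3; with added sugar → 18.2.3.1. Scheduled 6%. Caledon agreement on 18.1.2.1: 18.2.3.1 not covered; anti-dumping (Caledon, 18.2): +6%; total 6% + 6% = 12%. → 12%.
Line C: sauce → 18.1; chilled → 18.1.1; with no added sugar → 18.1.1.2. Scheduled 16%. anti-dumping (Westmoor, 18.1.1): +8%; total 16% + 8% = 24%. → 24%.
Line D: prepared meat product → 18.2; chilled → 18.2.3; with no added sugar → 18.2.3.2. Scheduled 34%. Belmark agreement on 18.2.3.1: 18.2.3.2 not covered; Belmark agreement on 18.1.1: 18.2.3.2 not covered. → 34%.
Sum: 19% + 12% + 24% + 34% = 89%.

89%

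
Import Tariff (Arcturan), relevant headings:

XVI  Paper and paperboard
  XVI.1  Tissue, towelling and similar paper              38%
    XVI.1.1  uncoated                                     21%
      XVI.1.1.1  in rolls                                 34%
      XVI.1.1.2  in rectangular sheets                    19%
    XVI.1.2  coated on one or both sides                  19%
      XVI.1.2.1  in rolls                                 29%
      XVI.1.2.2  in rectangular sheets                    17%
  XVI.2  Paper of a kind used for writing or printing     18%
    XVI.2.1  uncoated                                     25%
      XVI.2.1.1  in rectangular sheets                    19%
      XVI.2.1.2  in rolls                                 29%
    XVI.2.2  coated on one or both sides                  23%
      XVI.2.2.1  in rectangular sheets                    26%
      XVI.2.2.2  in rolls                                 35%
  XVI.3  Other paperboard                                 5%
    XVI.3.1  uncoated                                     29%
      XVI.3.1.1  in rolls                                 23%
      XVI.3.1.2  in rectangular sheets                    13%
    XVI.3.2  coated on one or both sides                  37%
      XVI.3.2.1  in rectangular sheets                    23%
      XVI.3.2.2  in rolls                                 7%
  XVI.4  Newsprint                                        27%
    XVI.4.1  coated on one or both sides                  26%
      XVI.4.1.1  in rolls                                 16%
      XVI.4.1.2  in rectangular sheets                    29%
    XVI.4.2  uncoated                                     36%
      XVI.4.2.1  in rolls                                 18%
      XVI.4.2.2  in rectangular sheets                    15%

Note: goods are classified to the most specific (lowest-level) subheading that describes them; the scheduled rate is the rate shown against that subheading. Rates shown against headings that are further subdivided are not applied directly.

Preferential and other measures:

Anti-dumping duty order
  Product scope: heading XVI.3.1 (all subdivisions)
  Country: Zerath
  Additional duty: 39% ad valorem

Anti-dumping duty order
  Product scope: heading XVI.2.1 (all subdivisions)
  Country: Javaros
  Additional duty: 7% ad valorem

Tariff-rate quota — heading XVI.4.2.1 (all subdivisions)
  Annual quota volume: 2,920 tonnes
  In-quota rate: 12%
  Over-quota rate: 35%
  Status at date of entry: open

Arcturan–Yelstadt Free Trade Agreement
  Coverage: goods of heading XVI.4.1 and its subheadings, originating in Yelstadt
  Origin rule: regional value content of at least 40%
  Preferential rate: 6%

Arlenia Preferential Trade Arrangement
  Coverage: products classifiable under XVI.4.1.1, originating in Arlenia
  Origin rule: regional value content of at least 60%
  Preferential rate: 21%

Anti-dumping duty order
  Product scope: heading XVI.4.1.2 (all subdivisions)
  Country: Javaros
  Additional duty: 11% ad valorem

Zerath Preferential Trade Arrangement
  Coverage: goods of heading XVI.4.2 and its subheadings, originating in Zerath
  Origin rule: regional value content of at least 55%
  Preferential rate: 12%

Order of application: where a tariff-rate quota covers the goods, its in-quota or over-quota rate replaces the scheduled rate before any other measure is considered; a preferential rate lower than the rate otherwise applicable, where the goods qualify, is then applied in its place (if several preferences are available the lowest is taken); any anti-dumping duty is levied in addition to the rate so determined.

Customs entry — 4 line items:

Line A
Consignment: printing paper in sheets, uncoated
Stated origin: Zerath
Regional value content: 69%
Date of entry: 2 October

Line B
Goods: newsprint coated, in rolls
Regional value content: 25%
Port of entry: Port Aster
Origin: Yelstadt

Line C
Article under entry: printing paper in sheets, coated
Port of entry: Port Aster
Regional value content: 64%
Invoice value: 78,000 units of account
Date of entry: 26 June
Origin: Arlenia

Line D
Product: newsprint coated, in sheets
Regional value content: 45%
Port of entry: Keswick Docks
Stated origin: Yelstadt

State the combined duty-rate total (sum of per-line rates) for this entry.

67%

Line A: printing paper → XVI.2; uncoated → XVI.2.1; in sheets → XVI.2.1.1. Scheduled 19%. Zerath agreement on XVI.4.2: XVI.2.1.1 not covered. → 19%.
Line B: newsprint → XVI.4; coated → XVI.4.1; in rolls → XVI.4.1.1. Scheduled 16%. Yelstadt agreement on XVI.4.1: RVC < 40%. → 16%.
Line C: printing paper → XVI.2; coated → XVI.2.2; in sheets → XVI.2.2.1. Scheduled 26%. Arlenia agreement on XVI.4.1.1: XVI.2.2.1 not covered. → 26%.
Line D: newsprint → XVI.4; coated → XVI.4.1; in sheets → XVI.4.1.2. Scheduled 29%. Yelstadt agreement on XVI.4.1: RVC ≥ 40% → 6% available; preferential 6%. → 6%.
Sum: 19% + 16% + 26% + 6% = 67%.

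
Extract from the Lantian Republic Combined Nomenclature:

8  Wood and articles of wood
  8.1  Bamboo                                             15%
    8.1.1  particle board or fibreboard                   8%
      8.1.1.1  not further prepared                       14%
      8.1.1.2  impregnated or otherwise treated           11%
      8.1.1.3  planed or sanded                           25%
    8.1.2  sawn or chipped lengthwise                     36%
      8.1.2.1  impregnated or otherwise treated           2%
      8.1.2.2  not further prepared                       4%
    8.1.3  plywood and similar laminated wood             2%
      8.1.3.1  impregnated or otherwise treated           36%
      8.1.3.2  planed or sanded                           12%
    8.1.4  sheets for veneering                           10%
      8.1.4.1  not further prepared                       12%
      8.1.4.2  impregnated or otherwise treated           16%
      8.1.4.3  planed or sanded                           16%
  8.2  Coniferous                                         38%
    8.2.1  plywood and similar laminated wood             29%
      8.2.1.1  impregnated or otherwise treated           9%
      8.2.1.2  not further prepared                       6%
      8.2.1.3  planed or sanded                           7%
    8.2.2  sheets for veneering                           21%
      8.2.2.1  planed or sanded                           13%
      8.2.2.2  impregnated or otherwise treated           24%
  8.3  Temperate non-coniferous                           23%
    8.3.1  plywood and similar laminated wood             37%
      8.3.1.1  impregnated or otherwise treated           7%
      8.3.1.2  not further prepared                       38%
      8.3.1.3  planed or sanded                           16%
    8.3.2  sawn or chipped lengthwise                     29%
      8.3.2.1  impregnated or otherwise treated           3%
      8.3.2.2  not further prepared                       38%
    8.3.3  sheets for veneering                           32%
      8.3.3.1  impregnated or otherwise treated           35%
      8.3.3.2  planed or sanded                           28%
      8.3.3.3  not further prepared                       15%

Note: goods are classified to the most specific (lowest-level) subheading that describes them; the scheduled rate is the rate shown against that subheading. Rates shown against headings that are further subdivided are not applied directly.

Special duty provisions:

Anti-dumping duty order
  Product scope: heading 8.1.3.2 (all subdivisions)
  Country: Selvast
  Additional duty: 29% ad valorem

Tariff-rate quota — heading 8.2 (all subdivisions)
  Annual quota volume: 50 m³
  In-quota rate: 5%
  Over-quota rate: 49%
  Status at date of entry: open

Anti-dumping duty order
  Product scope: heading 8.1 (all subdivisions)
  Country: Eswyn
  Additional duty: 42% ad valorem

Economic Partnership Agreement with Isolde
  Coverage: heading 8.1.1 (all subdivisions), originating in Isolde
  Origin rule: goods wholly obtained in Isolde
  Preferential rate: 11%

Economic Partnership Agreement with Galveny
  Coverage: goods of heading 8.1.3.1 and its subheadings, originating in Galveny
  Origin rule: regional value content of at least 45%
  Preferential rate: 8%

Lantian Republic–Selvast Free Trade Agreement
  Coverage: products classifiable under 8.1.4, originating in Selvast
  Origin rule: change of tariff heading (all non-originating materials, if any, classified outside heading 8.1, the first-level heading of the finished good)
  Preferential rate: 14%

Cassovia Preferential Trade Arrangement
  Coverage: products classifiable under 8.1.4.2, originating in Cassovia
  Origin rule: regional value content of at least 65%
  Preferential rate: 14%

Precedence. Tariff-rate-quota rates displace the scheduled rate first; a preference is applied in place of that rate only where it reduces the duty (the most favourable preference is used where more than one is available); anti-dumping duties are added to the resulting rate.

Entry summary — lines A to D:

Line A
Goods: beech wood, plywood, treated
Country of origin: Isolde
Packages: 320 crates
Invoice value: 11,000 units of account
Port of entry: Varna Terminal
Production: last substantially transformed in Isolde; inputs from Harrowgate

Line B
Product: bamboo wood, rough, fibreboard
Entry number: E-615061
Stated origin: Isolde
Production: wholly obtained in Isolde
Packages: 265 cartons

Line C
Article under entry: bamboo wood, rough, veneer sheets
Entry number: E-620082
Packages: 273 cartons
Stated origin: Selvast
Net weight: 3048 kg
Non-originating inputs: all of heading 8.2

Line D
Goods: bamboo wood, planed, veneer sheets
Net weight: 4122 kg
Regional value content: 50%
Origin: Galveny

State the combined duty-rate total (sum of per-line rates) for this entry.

46%

Line A: beech → 8.3; plywood → 8.3.1; treated → 8.3.1.1. Scheduled 7%. Isolde agreement on 8.1.1: 8.3.1.1 not covered. → 7%.
Line B: bamboo → 8.1; fibreboard → 8.1.1; rough → 8.1.1.1. Scheduled 14%. Isolde agreement on 8.1.1: wholly obtained → 11% available; preferential 11%. → 11%.
Line C: bamboo → 8.1; veneer sheets → 8.1.4; rough → 8.1.4.1. Scheduled 12%. Selvast agreement on 8.1.4: CTH met → 14% available; preference 14% not lower than 12% → no reduction. → 12%.
Line D: bamboo → 8.1; veneer sheets → 8.1.4; planed → 8.1.4.3. Scheduled 16%. Galveny agreement on 8.1.3.1: 8.1.4.3 not covered. → 16%.
Sum: 7% + 11% + 12% + 16% = 46%.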